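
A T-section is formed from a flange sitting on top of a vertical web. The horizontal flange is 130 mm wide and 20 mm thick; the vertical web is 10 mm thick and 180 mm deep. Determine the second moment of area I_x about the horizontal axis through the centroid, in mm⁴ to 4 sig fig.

Split into non-overlapping primitives; take the origin at the lower-left of the bounding box.
Flange: 130 × 20, A = 2 600 mm², y = 190 mm, Ī = 86666.7 mm⁴.
Web: 10 × 180, A = 1 800 mm², y = 90 mm, Ī = 4 860 000 mm⁴.
Centroid: ȳ = ΣA·y / ΣA = 149.091 mm.
Transfer each piece to the horizontal axis through the centroid using Ī + A·d² with d = y − 149.091:
  flange: d = 40.9091 mm → contributes +4 437 906 mm⁴
  web: d = -59.0909 mm → contributes +11 145 124 mm⁴
Total I = 15 583 030 mm⁴.

I_x ≈ 1.558 × 10⁷ mm⁴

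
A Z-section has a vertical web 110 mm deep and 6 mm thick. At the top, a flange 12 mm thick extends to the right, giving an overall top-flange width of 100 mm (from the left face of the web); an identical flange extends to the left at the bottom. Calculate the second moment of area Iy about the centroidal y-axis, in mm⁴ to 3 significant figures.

Decompose the section into non-overlapping parts with the origin at the bottom-left of its bounding rectangle.
Web: 6 × 110, A = 660 mm², x = 97 mm, Ī = 1 980 mm⁴.
Top flange (beyond web): 94 × 12, A = 1 128 mm², x = 147 mm, Ī = 830 584 mm⁴.
Bottom flange (beyond web): 94 × 12, A = 1 128 mm², x = 47 mm, Ī = 830 584 mm⁴.
Centroid: x̄ = ΣA·x / ΣA = 97 mm.
Transfer each piece to the centroidal y-axis using Ī + A·d² with d = x − 97:
  web: d = 0 mm → contributes +1 980 mm⁴
  top flange (beyond web): d = 50 mm → contributes +3 650 584 mm⁴
  bottom flange (beyond web): d = -50 mm → contributes +3 650 584 mm⁴
Total I = 7 303 148 mm⁴.

Iy ≈ 7.30 × 10⁶ mm⁴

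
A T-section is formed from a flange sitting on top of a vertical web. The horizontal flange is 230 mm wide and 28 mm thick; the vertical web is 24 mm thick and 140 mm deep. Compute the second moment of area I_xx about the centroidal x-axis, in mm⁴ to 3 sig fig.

Treat the section as a set of non-overlapping primitives; coordinates are from the bounding-box lower-left.
Flange: 230 × 28, A = 6 440 mm², y = 154 mm, Ī = 420 747 mm⁴.
Web: 24 × 140, A = 3 360 mm², y = 70 mm, Ī = 5 488 000 mm⁴.
Centroid: ȳ = ΣA·y / ΣA = 125.2 mm.
Transfer each piece to the centroidal x-axis using Ī + A·d² with d = y − 125.2:
  flange: d = 28.8 mm → contributes +5 762 340 mm⁴
  web: d = -55.2 mm → contributes +15 726 054 mm⁴
Total I = 21 488 395 mm⁴.

I_xx ≈ 2.15 × 10⁷ mm⁴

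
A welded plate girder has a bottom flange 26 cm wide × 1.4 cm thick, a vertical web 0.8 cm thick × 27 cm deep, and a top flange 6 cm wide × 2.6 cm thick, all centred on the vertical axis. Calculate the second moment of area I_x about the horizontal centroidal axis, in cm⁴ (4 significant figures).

I_x ≈ 1.097 × 10⁴ cm⁴

Treat the section as a set of non-overlapping primitives; coordinates are from the bounding-box lower-left.
Bottom plate: 26 × 1.4, A = 36.4 cm², y = 0.7 cm, Ī = 5.94533 cm⁴.
Web plate: 0.8 × 27, A = 21.6 cm², y = 14.9 cm, Ī = 1312.2 cm⁴.
Top plate: 6 × 2.6, A = 15.6 cm², y = 29.7 cm, Ī = 8.788 cm⁴.
Centroid: ȳ = ΣA·y / ΣA = 11.0141 cm.
Transfer each piece to the horizontal centroidal axis using Ī + A·d² with d = y − 11.0141:
  bottom plate: d = -10.3141 cm → contributes +3878.22 cm⁴
  web plate: d = 3.88587 cm → contributes +1638.36 cm⁴
  top plate: d = 18.6859 cm → contributes +5455.71 cm⁴
Total I = 10972.3 cm⁴.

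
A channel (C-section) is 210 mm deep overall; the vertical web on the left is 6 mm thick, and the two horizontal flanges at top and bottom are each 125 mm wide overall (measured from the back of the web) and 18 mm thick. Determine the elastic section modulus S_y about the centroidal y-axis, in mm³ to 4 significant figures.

Split into non-overlapping primitives; take the origin at the lower-left of the bounding box.
Web: 6 × 210, A = 1 260 mm², x = 3 mm, Ī = 3 780 mm⁴.
Top flange (beyond web): 119 × 18, A = 2 142 mm², x = 65.5 mm, Ī = 2 527 739 mm⁴.
Bottom flange (beyond web): 119 × 18, A = 2 142 mm², x = 65.5 mm, Ī = 2 527 739 mm⁴.
Centroid: x̄ = ΣA·x / ΣA = 51.2955 mm.
Transfer each piece to the centroidal y-axis using Ī + A·d² with d = x − 51.2955:
  web: d = -48.2955 mm → contributes +2 942 668 mm⁴
  top flange (beyond web): d = 14.2045 mm → contributes +2 959 928 mm⁴
  bottom flange (beyond web): d = 14.2045 mm → contributes +2 959 928 mm⁴
Total I = 8 862 524 mm⁴.
Extreme fibre distance c = 73.7045 mm; S = I/c = 120 244 mm³.

S_y ≈ 1.202 × 10⁵ mm³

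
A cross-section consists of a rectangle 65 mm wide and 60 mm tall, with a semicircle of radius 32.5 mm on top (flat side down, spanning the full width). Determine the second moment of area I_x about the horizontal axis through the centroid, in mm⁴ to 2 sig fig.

Split into non-overlapping primitives; take the origin at the lower-left of the bounding box.
Rectangular body: 65 × 60, A = 3 900 mm², y = 30 mm, Ī = 1 170 000 mm⁴.
Semicircular cap: semicircle r = 32.5, A = 1 659 mm², y = 73.79 mm, Ī = 122 452 mm⁴.
Centroid: ȳ = ΣA·y / ΣA = 43.07 mm.
Transfer each piece to the horizontal axis through the centroid using Ī + A·d² with d = y − 43.07:
  rectangular body: d = -13.07 mm → contributes +1 836 252 mm⁴
  semicircular cap: d = 30.72 mm → contributes +1 688 541 mm⁴
Total I = 3 524 792 mm⁴.

I_x ≈ 3.5 × 10⁶ mm⁴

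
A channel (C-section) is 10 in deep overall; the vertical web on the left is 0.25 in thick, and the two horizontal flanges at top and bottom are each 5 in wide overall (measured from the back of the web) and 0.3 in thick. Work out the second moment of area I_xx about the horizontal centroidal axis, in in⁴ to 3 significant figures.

Decompose the section into non-overlapping parts with the origin at the bottom-left of its bounding rectangle.
Web: 0.25 × 10, A = 2.5 in², y = 5 in, Ī = 20.833 in⁴.
Top flange (beyond web): 4.75 × 0.3, A = 1.425 in², y = 9.85 in, Ī = 0.010688 in⁴.
Bottom flange (beyond web): 4.75 × 0.3, A = 1.425 in², y = 0.15 in, Ī = 0.010688 in⁴.
By symmetry the centroid is at mid-height, ȳ = 5 in.
Transfer each piece to the horizontal centroidal axis using Ī + A·d² with d = y − 5:
  web: d = 0 in → contributes +20.833 in⁴
  top flange (beyond web): d = 4.85 in → contributes +33.53 in⁴
  bottom flange (beyond web): d = -4.85 in → contributes +33.53 in⁴
Total I = 87.894 in⁴.

I_xx ≈ 87.9 in⁴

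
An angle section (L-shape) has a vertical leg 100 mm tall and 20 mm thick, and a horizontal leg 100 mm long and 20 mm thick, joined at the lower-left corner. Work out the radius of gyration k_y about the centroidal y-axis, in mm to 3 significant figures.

k_y ≈ 29.5 mm

Split into non-overlapping primitives; take the origin at the lower-left of the bounding box.
Vertical leg: 20 × 100, A = 2 000 mm², x = 10 mm, Ī = 66 667 mm⁴.
Horizontal leg (remainder): 80 × 20, A = 1 600 mm², x = 60 mm, Ī = 853 333 mm⁴.
Centroid: x̄ = ΣA·x / ΣA = 32.222 mm.
Transfer each piece to the centroidal y-axis using Ī + A·d² with d = x − 32.222:
  vertical leg: d = -22.222 mm → contributes +1 054 321 mm⁴
  horizontal leg (remainder): d = 27.778 mm → contributes +2 087 901 mm⁴
Total I = 3 142 222 mm⁴.
Radius of gyration: k = √(I/A) = √(3 142 222 / 3 600) = 29.544 mm.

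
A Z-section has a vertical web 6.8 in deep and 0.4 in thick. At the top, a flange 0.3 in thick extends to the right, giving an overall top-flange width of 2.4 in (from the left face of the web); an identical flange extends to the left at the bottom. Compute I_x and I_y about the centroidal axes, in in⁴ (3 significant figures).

Split into non-overlapping primitives; take the origin at the lower-left of the bounding box.
Web: 0.4 × 6.8, A = 2.72 in², y = 3.4 in, Ī = 10.481 in⁴.
Top flange (beyond web): 2 × 0.3, A = 0.6 in², y = 6.65 in, Ī = 0.0045 in⁴.
Bottom flange (beyond web): 2 × 0.3, A = 0.6 in², y = 0.15 in, Ī = 0.0045 in⁴.
Centroid: ȳ = ΣA·y / ΣA = 3.4 in.
Transfer each piece to the centroidal x-axis using Ī + A·d² with d = y − 3.4:
  web: d = 0 in → contributes +10.481 in⁴
  top flange (beyond web): d = 3.25 in → contributes +6.342 in⁴
  bottom flange (beyond web): d = -3.25 in → contributes +6.342 in⁴
Total I = 23.165 in⁴.
For the y-axis: x̄ = 2.2 in.
Repeating about the centroidal y-axis gives I_y = 2.1643 in⁴.

I_x ≈ 23.2 in⁴, I_y ≈ 2.16 in⁴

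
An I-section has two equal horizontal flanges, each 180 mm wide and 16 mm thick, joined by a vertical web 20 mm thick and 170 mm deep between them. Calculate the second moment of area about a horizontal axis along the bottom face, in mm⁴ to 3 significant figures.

Split into non-overlapping primitives; take the origin at the lower-left of the bounding box.
Bottom flange: 180 × 16, A = 2 880 mm², y = 8 mm, Ī = 61 440 mm⁴.
Web: 20 × 170, A = 3 400 mm², y = 101 mm, Ī = 8 188 333 mm⁴.
Top flange: 180 × 16, A = 2 880 mm², y = 194 mm, Ī = 61 440 mm⁴.
Transfer each piece to the bottom edge using Ī + A·d² with d = y − 0:
  bottom flange: d = 8 mm → contributes +245 760 mm⁴
  web: d = 101 mm → contributes +42 871 733 mm⁴
  top flange: d = 194 mm → contributes +108 453 120 mm⁴
Total I = 151 570 613 mm⁴.

I_base ≈ 1.52 × 10⁸ mm⁴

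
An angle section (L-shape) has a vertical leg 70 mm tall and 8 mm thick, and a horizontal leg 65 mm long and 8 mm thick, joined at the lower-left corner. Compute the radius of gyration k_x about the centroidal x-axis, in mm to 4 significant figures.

k_x ≈ 21.57 mm

Decompose the section into non-overlapping parts with the origin at the bottom-left of its bounding rectangle.
Vertical leg: 8 × 70, A = 560 mm², y = 35 mm, Ī = 228 667 mm⁴.
Horizontal leg (remainder): 57 × 8, A = 456 mm², y = 4 mm, Ī = 2 432 mm⁴.
Centroid: ȳ = ΣA·y / ΣA = 21.0866 mm.
Transfer each piece to the centroidal x-axis using Ī + A·d² with d = y − 21.0866:
  vertical leg: d = 13.9134 mm → contributes +337 073 mm⁴
  horizontal leg (remainder): d = -17.0866 mm → contributes +135 562 mm⁴
Total I = 472 635 mm⁴.
Radius of gyration: k = √(I/A) = √(472 635 / 1 016) = 21.5683 mm.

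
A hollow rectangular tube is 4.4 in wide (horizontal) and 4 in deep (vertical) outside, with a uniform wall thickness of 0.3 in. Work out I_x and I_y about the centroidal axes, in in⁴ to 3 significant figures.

Break the section into simple shapes (no overlaps), measuring from the bottom-left corner of the bounding box.
Outer rectangle: 4.4 × 4, A = 17.6 in², y = 2 in, Ī = 23.467 in⁴.
Inner void (subtracted): 3.8 × 3.4, A = 12.92 in², y = 2 in, Ī = 12.446 in⁴.
By symmetry the centroid is at mid-height, ȳ = 2 in.
All pieces are centred on the centroidal x-axis, so I = ΣĪ (holes subtracted) = 11.02 in⁴.
Repeating about the centroidal y-axis gives I_y = 12.848 in⁴.

I_x ≈ 11.0 in⁴, I_y ≈ 12.8 in⁴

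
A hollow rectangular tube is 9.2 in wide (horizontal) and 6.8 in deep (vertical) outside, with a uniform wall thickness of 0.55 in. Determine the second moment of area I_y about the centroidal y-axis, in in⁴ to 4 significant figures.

Break the section into simple shapes (no overlaps), measuring from the bottom-left corner of the bounding box.
Outer rectangle: 9.2 × 6.8, A = 62.56 in², x = 4.6 in, Ī = 441.257 in⁴.
Inner void (subtracted): 8.1 × 5.7, A = 46.17 in², x = 4.6 in, Ī = 252.434 in⁴.
By symmetry the centroid is at mid-width, x̄ = 4.6 in.
All pieces are centred on the centroidal y-axis, so I = ΣĪ (holes subtracted) = 188.822 in⁴.

I_y ≈ 188.8 in⁴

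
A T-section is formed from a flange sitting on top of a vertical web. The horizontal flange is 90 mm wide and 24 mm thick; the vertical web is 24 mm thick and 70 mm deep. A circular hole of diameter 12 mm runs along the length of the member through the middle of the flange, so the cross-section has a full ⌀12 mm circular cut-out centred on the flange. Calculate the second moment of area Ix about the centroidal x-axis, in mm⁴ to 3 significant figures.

Split into non-overlapping primitives; take the origin at the lower-left of the bounding box.
Flange: 90 × 24, A = 2 160 mm², y = 82 mm, Ī = 103 680 mm⁴.
Web: 24 × 70, A = 1 680 mm², y = 35 mm, Ī = 686 000 mm⁴.
Hole (subtracted): ⌀12, A = 113.1 mm², y = 82 mm, Ī = 1017.9 mm⁴.
Centroid: ȳ = ΣA·y / ΣA = 60.814 mm.
Transfer each piece to the centroidal x-axis using Ī + A·d² with d = y − 60.814:
  flange: d = 21.186 mm → contributes +1 073 234 mm⁴
  web: d = -25.814 mm → contributes +1 805 446 mm⁴
  hole: d = 21.186 mm → contributes −51 784 mm⁴
Total I = 2 826 897 mm⁴.

Ix ≈ 2.83 × 10⁶ mm⁴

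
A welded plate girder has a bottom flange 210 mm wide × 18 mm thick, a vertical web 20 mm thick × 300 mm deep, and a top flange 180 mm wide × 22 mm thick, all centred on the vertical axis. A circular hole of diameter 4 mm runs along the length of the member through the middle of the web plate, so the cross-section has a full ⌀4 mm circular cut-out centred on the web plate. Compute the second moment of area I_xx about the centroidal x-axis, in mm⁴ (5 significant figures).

I_xx ≈ 2.4337 × 10⁸ mm⁴

Split into non-overlapping primitives; take the origin at the lower-left of the bounding box.
Bottom plate: 210 × 18, A = 3 780 mm², y = 9 mm, Ī = 102 060 mm⁴.
Web plate: 20 × 300, A = 6 000 mm², y = 168 mm, Ī = 45 000 000 mm⁴.
Top plate: 180 × 22, A = 3 960 mm², y = 329 mm, Ī = 159 720 mm⁴.
Hole (subtracted): ⌀4, A = 12.56637 mm², y = 168 mm, Ī = 12.56637 mm⁴.
Centroid: ȳ = ΣA·y / ΣA = 170.6618 mm.
Transfer each piece to the centroidal x-axis using Ī + A·d² with d = y − 170.6618:
  bottom plate: d = -161.6618 mm → contributes +98 890 640 mm⁴
  web plate: d = -2.661823 mm → contributes +45 042 512 mm⁴
  top plate: d = 158.3382 mm → contributes +99 440 794 mm⁴
  hole: d = -2.661823 mm → contributes −101.6029 mm⁴
Total I = 243 373 844 mm⁴.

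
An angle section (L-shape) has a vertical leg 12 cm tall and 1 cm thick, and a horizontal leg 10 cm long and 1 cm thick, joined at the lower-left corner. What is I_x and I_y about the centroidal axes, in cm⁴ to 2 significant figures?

I_x ≈ 300 cm⁴, I_y ≈ 190 cm⁴

Treat the section as a set of non-overlapping primitives; coordinates are from the bounding-box lower-left.
Vertical leg: 1 × 12, A = 12 cm², y = 6 cm, Ī = 144 cm⁴.
Horizontal leg (remainder): 9 × 1, A = 9 cm², y = 0.5 cm, Ī = 0.75 cm⁴.
Centroid: ȳ = ΣA·y / ΣA = 3.643 cm.
Transfer each piece to the centroidal x-axis using Ī + A·d² with d = y − 3.643:
  vertical leg: d = 2.357 cm → contributes +210.7 cm⁴
  horizontal leg (remainder): d = -3.143 cm → contributes +89.65 cm⁴
Total I = 300.3 cm⁴.
For the y-axis: x̄ = 2.643 cm.
Repeating about the centroidal y-axis gives I_y = 190.3 cm⁴.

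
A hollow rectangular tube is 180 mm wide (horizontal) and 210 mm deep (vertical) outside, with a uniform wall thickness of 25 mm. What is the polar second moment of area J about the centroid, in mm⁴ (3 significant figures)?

J ≈ 1.67 × 10⁸ mm⁴

Treat the section as a set of non-overlapping primitives; coordinates are from the bounding-box lower-left.
Outer rectangle: 180 × 210, A = 37 800 mm², y = 105 mm, Ī = 138 915 000 mm⁴.
Inner void (subtracted): 130 × 160, A = 20 800 mm², y = 105 mm, Ī = 44 373 333 mm⁴.
By symmetry the centroid is at mid-height, ȳ = 105 mm.
All pieces are centred on the centroidal x-axis, so I = ΣĪ (holes subtracted) = 94 541 667 mm⁴.
Repeating about the centroidal y-axis gives I_y = 72 766 667 mm⁴.
Polar second moment: J = I_x + I_y = 167 308 333 mm⁴.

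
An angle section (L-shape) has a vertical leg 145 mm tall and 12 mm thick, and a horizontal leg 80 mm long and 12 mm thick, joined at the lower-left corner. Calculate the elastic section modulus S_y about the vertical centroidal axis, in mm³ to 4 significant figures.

S_y ≈ 1.999 × 10⁴ mm³

Break the section into simple shapes (no overlaps), measuring from the bottom-left corner of the bounding box.
Vertical leg: 12 × 145, A = 1 740 mm², x = 6 mm, Ī = 20 880 mm⁴.
Horizontal leg (remainder): 68 × 12, A = 816 mm², x = 46 mm, Ī = 314 432 mm⁴.
Centroid: x̄ = ΣA·x / ΣA = 18.77 mm.
Transfer each piece to the vertical centroidal axis using Ī + A·d² with d = x − 18.77:
  vertical leg: d = -12.77 mm → contributes +304 625 mm⁴
  horizontal leg (remainder): d = 27.23 mm → contributes +919 476 mm⁴
Total I = 1 224 101 mm⁴.
Extreme fibre distance c = 61.23 mm; S = I/c = 19991.8 mm³.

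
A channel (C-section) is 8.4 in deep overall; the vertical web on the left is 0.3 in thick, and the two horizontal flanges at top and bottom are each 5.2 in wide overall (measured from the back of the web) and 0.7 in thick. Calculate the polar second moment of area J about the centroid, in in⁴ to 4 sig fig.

J ≈ 143.0 in⁴

Decompose the section into non-overlapping parts with the origin at the bottom-left of its bounding rectangle.
Web: 0.3 × 8.4, A = 2.52 in², y = 4.2 in, Ī = 14.8176 in⁴.
Top flange (beyond web): 4.9 × 0.7, A = 3.43 in², y = 8.05 in, Ī = 0.140058 in⁴.
Bottom flange (beyond web): 4.9 × 0.7, A = 3.43 in², y = 0.35 in, Ī = 0.140058 in⁴.
By symmetry the centroid is at mid-height, ȳ = 4.2 in.
Transfer each piece to the centroidal x-axis using Ī + A·d² with d = y − 4.2:
  web: d = 0 in → contributes +14.8176 in⁴
  top flange (beyond web): d = 3.85 in → contributes +50.9812 in⁴
  bottom flange (beyond web): d = -3.85 in → contributes +50.9812 in⁴
Total I = 116.78 in⁴.
For the y-axis: x̄ = 2.05149 in.
Repeating about the centroidal y-axis gives I_y = 26.2032 in⁴.
Polar second moment: J = I_x + I_y = 142.983 in⁴.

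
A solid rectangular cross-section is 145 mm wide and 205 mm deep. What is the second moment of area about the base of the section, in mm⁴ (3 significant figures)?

I_base ≈ 4.16 × 10⁸ mm⁴

The section: 145 × 205, A = 29 725 mm², y = 102.5 mm, Ī = 104 099 427 mm⁴.
Transfer it to the base of the section using Ī + A·d² with d = y − 0:
  the section: d = 102.5 mm → contributes +416 397 708 mm⁴
Total I = 416 397 708 mm⁴.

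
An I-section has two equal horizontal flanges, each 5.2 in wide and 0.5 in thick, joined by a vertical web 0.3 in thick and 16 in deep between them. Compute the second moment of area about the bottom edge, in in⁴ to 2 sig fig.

Treat the section as a set of non-overlapping primitives; coordinates are from the bounding-box lower-left.
Bottom flange: 5.2 × 0.5, A = 2.6 in², y = 0.25 in, Ī = 0.05417 in⁴.
Web: 0.3 × 16, A = 4.8 in², y = 8.5 in, Ī = 102.4 in⁴.
Top flange: 5.2 × 0.5, A = 2.6 in², y = 16.75 in, Ī = 0.05417 in⁴.
Transfer each piece to the base of the section using Ī + A·d² with d = y − 0:
  bottom flange: d = 0.25 in → contributes +0.2167 in⁴
  web: d = 8.5 in → contributes +449.2 in⁴
  top flange: d = 16.75 in → contributes +729.5 in⁴
Total I = 1 179 in⁴.

I_base ≈ 1200 in⁴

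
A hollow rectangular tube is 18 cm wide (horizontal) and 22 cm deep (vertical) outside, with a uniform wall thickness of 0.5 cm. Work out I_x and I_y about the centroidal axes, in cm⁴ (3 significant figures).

Split into non-overlapping primitives; take the origin at the lower-left of the bounding box.
Outer rectangle: 18 × 22, A = 396 cm², y = 11 cm, Ī = 15 972 cm⁴.
Inner void (subtracted): 17 × 21, A = 357 cm², y = 11 cm, Ī = 13 120 cm⁴.
By symmetry the centroid is at mid-height, ȳ = 11 cm.
All pieces are centred on the centroidal x-axis, so I = ΣĪ (holes subtracted) = 2852.3 cm⁴.
Repeating about the centroidal y-axis gives I_y = 2094.3 cm⁴.

I_x ≈ 2850 cm⁴, I_y ≈ 2090 cm⁴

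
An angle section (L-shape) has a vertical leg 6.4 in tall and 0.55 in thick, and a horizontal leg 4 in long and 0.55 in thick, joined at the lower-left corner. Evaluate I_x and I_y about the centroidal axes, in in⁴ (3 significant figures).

Decompose the section into non-overlapping parts with the origin at the bottom-left of its bounding rectangle.
Vertical leg: 0.55 × 6.4, A = 3.52 in², y = 3.2 in, Ī = 12.015 in⁴.
Horizontal leg (remainder): 3.45 × 0.55, A = 1.8975 in², y = 0.275 in, Ī = 0.047833 in⁴.
Centroid: ȳ = ΣA·y / ΣA = 2.1755 in.
Transfer each piece to the centroidal x-axis using Ī + A·d² with d = y − 2.1755:
  vertical leg: d = 1.0245 in → contributes +15.709 in⁴
  horizontal leg (remainder): d = -1.9005 in → contributes +6.9015 in⁴
Total I = 22.611 in⁴.
For the y-axis: x̄ = 0.97551 in.
Repeating about the centroidal y-axis gives I_y = 6.9024 in⁴.

I_x ≈ 22.6 in⁴, I_y ≈ 6.90 in⁴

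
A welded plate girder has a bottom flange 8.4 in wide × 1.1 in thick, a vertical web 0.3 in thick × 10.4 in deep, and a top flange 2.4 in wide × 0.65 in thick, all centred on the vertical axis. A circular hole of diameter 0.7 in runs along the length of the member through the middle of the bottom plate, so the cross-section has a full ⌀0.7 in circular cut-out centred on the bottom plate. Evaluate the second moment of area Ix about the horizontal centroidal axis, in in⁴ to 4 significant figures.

Ix ≈ 237.3 in⁴

Split into non-overlapping primitives; take the origin at the lower-left of the bounding box.
Bottom plate: 8.4 × 1.1, A = 9.24 in², y = 0.55 in, Ī = 0.9317 in⁴.
Web plate: 0.3 × 10.4, A = 3.12 in², y = 6.3 in, Ī = 28.1216 in⁴.
Top plate: 2.4 × 0.65, A = 1.56 in², y = 11.825 in, Ī = 0.054925 in⁴.
Hole (subtracted): ⌀0.7, A = 0.384845 in², y = 0.55 in, Ī = 0.0117859 in⁴.
Centroid: ȳ = ΣA·y / ΣA = 3.17494 in.
Transfer each piece to the horizontal centroidal axis using Ī + A·d² with d = y − 3.17494:
  bottom plate: d = -2.62494 in → contributes +64.5983 in⁴
  web plate: d = 3.12506 in → contributes +58.5915 in⁴
  top plate: d = 8.65006 in → contributes +116.78 in⁴
  hole: d = -2.62494 in → contributes −2.66349 in⁴
Total I = 237.306 in⁴.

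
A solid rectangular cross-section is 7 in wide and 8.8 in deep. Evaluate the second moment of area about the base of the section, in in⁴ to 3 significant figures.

The section: 7 × 8.8, A = 61.6 in², y = 4.4 in, Ī = 397.53 in⁴.
Transfer it to the base of the section using Ī + A·d² with d = y − 0:
  the section: d = 4.4 in → contributes +1590.1 in⁴
Total I = 1590.1 in⁴.

I_base ≈ 1590 in⁴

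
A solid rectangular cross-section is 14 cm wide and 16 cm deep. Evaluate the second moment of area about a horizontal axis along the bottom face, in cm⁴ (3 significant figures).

The section: 14 × 16, A = 224 cm², y = 8 cm, Ī = 4778.7 cm⁴.
Transfer it to the base of the section using Ī + A·d² with d = y − 0:
  the section: d = 8 cm → contributes +19 115 cm⁴
Total I = 19 115 cm⁴.

I_base ≈ 1.91 × 10⁴ cm⁴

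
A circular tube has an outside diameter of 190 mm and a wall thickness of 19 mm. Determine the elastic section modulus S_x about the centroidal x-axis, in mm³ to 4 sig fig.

Treat the section as a set of non-overlapping primitives; coordinates are from the bounding-box lower-left.
Outer circle: ⌀190, A = 28352.9 mm², y = 95 mm, Ī = 63 971 171 mm⁴.
Bore (subtracted): ⌀152, A = 18145.8 mm², y = 95 mm, Ī = 26 202 592 mm⁴.
By symmetry the centroid is at mid-height, ȳ = 95 mm.
All pieces are centred on the centroidal x-axis, so I = ΣĪ (holes subtracted) = 37 768 580 mm⁴.
Extreme fibre distance c = 95 mm; S = I/c = 397 564 mm³.

S_x ≈ 3.976 × 10⁵ mm³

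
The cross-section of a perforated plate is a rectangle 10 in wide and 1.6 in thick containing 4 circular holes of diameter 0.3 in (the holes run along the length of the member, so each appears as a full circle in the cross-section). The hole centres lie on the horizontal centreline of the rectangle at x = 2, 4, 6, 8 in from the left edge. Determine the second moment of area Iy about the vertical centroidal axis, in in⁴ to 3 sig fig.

Iy ≈ 132 in⁴

Treat the section as a set of non-overlapping primitives; coordinates are from the bounding-box lower-left.
Plate: 10 × 1.6, A = 16 in², x = 5 in, Ī = 133.33 in⁴.
Hole 1 (subtracted): ⌀0.3, A = 0.070686 in², x = 2 in, Ī = 0.00039761 in⁴.
Hole 2 (subtracted): ⌀0.3, A = 0.070686 in², x = 4 in, Ī = 0.00039761 in⁴.
Hole 3 (subtracted): ⌀0.3, A = 0.070686 in², x = 6 in, Ī = 0.00039761 in⁴.
Hole 4 (subtracted): ⌀0.3, A = 0.070686 in², x = 8 in, Ī = 0.00039761 in⁴.
By symmetry the centroid is at mid-width, x̄ = 5 in.
Transfer each piece to the vertical centroidal axis using Ī + A·d² with d = x − 5:
  plate: d = 0 in → contributes +133.33 in⁴
  hole 1: d = -3 in → contributes −0.63657 in⁴
  hole 2: d = -1 in → contributes −0.071083 in⁴
  hole 3: d = 1 in → contributes −0.071083 in⁴
  hole 4: d = 3 in → contributes −0.63657 in⁴
Total I = 131.92 in⁴.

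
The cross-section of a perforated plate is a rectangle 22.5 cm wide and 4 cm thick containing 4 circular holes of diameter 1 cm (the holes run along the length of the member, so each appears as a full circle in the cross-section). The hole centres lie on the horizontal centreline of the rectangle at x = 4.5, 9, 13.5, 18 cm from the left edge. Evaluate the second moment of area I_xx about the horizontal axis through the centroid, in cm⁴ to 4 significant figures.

Split into non-overlapping primitives; take the origin at the lower-left of the bounding box.
Plate: 22.5 × 4, A = 90 cm², y = 2 cm, Ī = 120 cm⁴.
Hole 1 (subtracted): ⌀1, A = 0.785398 cm², y = 2 cm, Ī = 0.0490874 cm⁴.
Hole 2 (subtracted): ⌀1, A = 0.785398 cm², y = 2 cm, Ī = 0.0490874 cm⁴.
Hole 3 (subtracted): ⌀1, A = 0.785398 cm², y = 2 cm, Ī = 0.0490874 cm⁴.
Hole 4 (subtracted): ⌀1, A = 0.785398 cm², y = 2 cm, Ī = 0.0490874 cm⁴.
By symmetry the centroid is at mid-height, ȳ = 2 cm.
All pieces are centred on the horizontal axis through the centroid, so I = ΣĪ (holes subtracted) = 119.804 cm⁴.

I_xx ≈ 119.8 cm⁴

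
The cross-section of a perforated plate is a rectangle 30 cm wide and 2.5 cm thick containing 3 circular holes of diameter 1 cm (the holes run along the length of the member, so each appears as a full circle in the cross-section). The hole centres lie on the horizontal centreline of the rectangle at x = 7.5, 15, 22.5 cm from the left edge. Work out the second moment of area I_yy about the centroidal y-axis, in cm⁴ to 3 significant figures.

I_yy ≈ 5540 cm⁴

Split into non-overlapping primitives; take the origin at the lower-left of the bounding box.
Plate: 30 × 2.5, A = 75 cm², x = 15 cm, Ī = 5 625 cm⁴.
Hole 1 (subtracted): ⌀1, A = 0.7854 cm², x = 7.5 cm, Ī = 0.049087 cm⁴.
Hole 2 (subtracted): ⌀1, A = 0.7854 cm², x = 15 cm, Ī = 0.049087 cm⁴.
Hole 3 (subtracted): ⌀1, A = 0.7854 cm², x = 22.5 cm, Ī = 0.049087 cm⁴.
By symmetry the centroid is at mid-width, x̄ = 15 cm.
Transfer each piece to the centroidal y-axis using Ī + A·d² with d = x − 15:
  plate: d = 0 cm → contributes +5 625 cm⁴
  hole 1: d = -7.5 cm → contributes −44.228 cm⁴
  hole 2: d = 0 cm → contributes −0.049087 cm⁴
  hole 3: d = 7.5 cm → contributes −44.228 cm⁴
Total I = 5536.5 cm⁴.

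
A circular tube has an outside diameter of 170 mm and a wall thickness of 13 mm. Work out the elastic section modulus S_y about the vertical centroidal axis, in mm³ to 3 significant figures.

S_y ≈ 2.34 × 10⁵ mm³

Decompose the section into non-overlapping parts with the origin at the bottom-left of its bounding rectangle.
Outer circle: ⌀170, A = 22 698 mm², x = 85 mm, Ī = 40 998 275 mm⁴.
Bore (subtracted): ⌀144, A = 16 286 mm², x = 85 mm, Ī = 21 106 677 mm⁴.
By symmetry the centroid is at mid-width, x̄ = 85 mm.
All pieces are centred on the vertical centroidal axis, so I = ΣĪ (holes subtracted) = 19 891 598 mm⁴.
Extreme fibre distance c = 85 mm; S = I/c = 234 019 mm³.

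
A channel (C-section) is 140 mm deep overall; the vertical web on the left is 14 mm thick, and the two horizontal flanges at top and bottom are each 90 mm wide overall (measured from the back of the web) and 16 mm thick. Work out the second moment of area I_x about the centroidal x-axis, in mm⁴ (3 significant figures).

I_x ≈ 1.26 × 10⁷ mm⁴

Treat the section as a set of non-overlapping primitives; coordinates are from the bounding-box lower-left.
Web: 14 × 140, A = 1 960 mm², y = 70 mm, Ī = 3 201 333 mm⁴.
Top flange (beyond web): 76 × 16, A = 1 216 mm², y = 132 mm, Ī = 25 941 mm⁴.
Bottom flange (beyond web): 76 × 16, A = 1 216 mm², y = 8 mm, Ī = 25 941 mm⁴.
By symmetry the centroid is at mid-height, ȳ = 70 mm.
Transfer each piece to the centroidal x-axis using Ī + A·d² with d = y − 70:
  web: d = 0 mm → contributes +3 201 333 mm⁴
  top flange (beyond web): d = 62 mm → contributes +4 700 245 mm⁴
  bottom flange (beyond web): d = -62 mm → contributes +4 700 245 mm⁴
Total I = 12 601 824 mm⁴.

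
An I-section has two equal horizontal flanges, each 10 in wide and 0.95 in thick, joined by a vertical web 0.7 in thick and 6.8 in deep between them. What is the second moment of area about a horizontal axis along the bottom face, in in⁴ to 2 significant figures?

I_base ≈ 750 in⁴

Break the section into simple shapes (no overlaps), measuring from the bottom-left corner of the bounding box.
Bottom flange: 10 × 0.95, A = 9.5 in², y = 0.475 in, Ī = 0.7145 in⁴.
Web: 0.7 × 6.8, A = 4.76 in², y = 4.35 in, Ī = 18.34 in⁴.
Top flange: 10 × 0.95, A = 9.5 in², y = 8.225 in, Ī = 0.7145 in⁴.
Transfer each piece to the base of the section using Ī + A·d² with d = y − 0:
  bottom flange: d = 0.475 in → contributes +2.858 in⁴
  web: d = 4.35 in → contributes +108.4 in⁴
  top flange: d = 8.225 in → contributes +643.4 in⁴
Total I = 754.7 in⁴.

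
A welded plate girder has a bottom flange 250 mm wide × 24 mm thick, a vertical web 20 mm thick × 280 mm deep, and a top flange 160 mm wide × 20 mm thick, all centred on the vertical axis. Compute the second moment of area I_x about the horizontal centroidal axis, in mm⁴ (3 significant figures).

I_x ≈ 2.35 × 10⁸ mm⁴

Treat the section as a set of non-overlapping primitives; coordinates are from the bounding-box lower-left.
Bottom plate: 250 × 24, A = 6 000 mm², y = 12 mm, Ī = 288 000 mm⁴.
Web plate: 20 × 280, A = 5 600 mm², y = 164 mm, Ī = 36 586 667 mm⁴.
Top plate: 160 × 20, A = 3 200 mm², y = 314 mm, Ī = 106 667 mm⁴.
Centroid: ȳ = ΣA·y / ΣA = 134.81 mm.
Transfer each piece to the horizontal centroidal axis using Ī + A·d² with d = y − 134.81:
  bottom plate: d = -122.81 mm → contributes +90 782 972 mm⁴
  web plate: d = 29.189 mm → contributes +41 357 916 mm⁴
  top plate: d = 179.19 mm → contributes +102 854 716 mm⁴
Total I = 234 995 604 mm⁴.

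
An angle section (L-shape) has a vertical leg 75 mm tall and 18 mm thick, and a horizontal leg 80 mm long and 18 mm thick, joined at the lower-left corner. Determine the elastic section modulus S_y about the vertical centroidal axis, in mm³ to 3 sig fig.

S_y ≈ 2.59 × 10⁴ mm³

Decompose the section into non-overlapping parts with the origin at the bottom-left of its bounding rectangle.
Vertical leg: 18 × 75, A = 1 350 mm², x = 9 mm, Ī = 36 450 mm⁴.
Horizontal leg (remainder): 62 × 18, A = 1 116 mm², x = 49 mm, Ī = 357 492 mm⁴.
Centroid: x̄ = ΣA·x / ΣA = 27.102 mm.
Transfer each piece to the vertical centroidal axis using Ī + A·d² with d = x − 27.102:
  vertical leg: d = -18.102 mm → contributes +478 831 mm⁴
  horizontal leg (remainder): d = 21.898 mm → contributes +892 630 mm⁴
Total I = 1 371 460 mm⁴.
Extreme fibre distance c = 52.898 mm; S = I/c = 25 927 mm³.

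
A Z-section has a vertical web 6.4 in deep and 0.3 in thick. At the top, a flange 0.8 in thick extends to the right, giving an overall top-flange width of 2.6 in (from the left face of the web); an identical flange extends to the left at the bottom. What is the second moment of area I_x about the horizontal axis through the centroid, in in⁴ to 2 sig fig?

Decompose the section into non-overlapping parts with the origin at the bottom-left of its bounding rectangle.
Web: 0.3 × 6.4, A = 1.92 in², y = 3.2 in, Ī = 6.554 in⁴.
Top flange (beyond web): 2.3 × 0.8, A = 1.84 in², y = 6 in, Ī = 0.09813 in⁴.
Bottom flange (beyond web): 2.3 × 0.8, A = 1.84 in², y = 0.4 in, Ī = 0.09813 in⁴.
Centroid: ȳ = ΣA·y / ΣA = 3.2 in.
Transfer each piece to the horizontal axis through the centroid using Ī + A·d² with d = y − 3.2:
  web: d = 0 in → contributes +6.554 in⁴
  top flange (beyond web): d = 2.8 in → contributes +14.52 in⁴
  bottom flange (beyond web): d = -2.8 in → contributes +14.52 in⁴
Total I = 35.6 in⁴.

I_x ≈ 36 in⁴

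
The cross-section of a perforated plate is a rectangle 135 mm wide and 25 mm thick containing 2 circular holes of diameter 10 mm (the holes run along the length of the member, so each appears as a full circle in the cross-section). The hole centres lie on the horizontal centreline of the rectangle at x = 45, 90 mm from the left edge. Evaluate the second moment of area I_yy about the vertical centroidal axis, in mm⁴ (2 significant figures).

Treat the section as a set of non-overlapping primitives; coordinates are from the bounding-box lower-left.
Plate: 135 × 25, A = 3 375 mm², x = 67.5 mm, Ī = 5 125 781 mm⁴.
Hole 1 (subtracted): ⌀10, A = 78.54 mm², x = 45 mm, Ī = 490.9 mm⁴.
Hole 2 (subtracted): ⌀10, A = 78.54 mm², x = 90 mm, Ī = 490.9 mm⁴.
By symmetry the centroid is at mid-width, x̄ = 67.5 mm.
Transfer each piece to the vertical centroidal axis using Ī + A·d² with d = x − 67.5:
  plate: d = 0 mm → contributes +5 125 781 mm⁴
  hole 1: d = -22.5 mm → contributes −40 252 mm⁴
  hole 2: d = 22.5 mm → contributes −40 252 mm⁴
Total I = 5 045 278 mm⁴.

I_yy ≈ 5.0 × 10⁶ mm⁴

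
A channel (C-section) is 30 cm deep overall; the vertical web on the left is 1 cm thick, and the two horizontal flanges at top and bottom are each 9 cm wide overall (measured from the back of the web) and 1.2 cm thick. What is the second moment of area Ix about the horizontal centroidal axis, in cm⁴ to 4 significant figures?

Split into non-overlapping primitives; take the origin at the lower-left of the bounding box.
Web: 1 × 30, A = 30 cm², y = 15 cm, Ī = 2 250 cm⁴.
Top flange (beyond web): 8 × 1.2, A = 9.6 cm², y = 29.4 cm, Ī = 1.152 cm⁴.
Bottom flange (beyond web): 8 × 1.2, A = 9.6 cm², y = 0.6 cm, Ī = 1.152 cm⁴.
By symmetry the centroid is at mid-height, ȳ = 15 cm.
Transfer each piece to the horizontal centroidal axis using Ī + A·d² with d = y − 15:
  web: d = 0 cm → contributes +2 250 cm⁴
  top flange (beyond web): d = 14.4 cm → contributes +1991.81 cm⁴
  bottom flange (beyond web): d = -14.4 cm → contributes +1991.81 cm⁴
Total I = 6233.62 cm⁴.

Ix ≈ 6234 cm⁴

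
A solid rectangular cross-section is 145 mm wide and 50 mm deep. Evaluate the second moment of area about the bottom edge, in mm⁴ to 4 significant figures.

The section: 145 × 50, A = 7 250 mm², y = 25 mm, Ī = 1 510 417 mm⁴.
Transfer it to the bottom edge using Ī + A·d² with d = y − 0:
  the section: d = 25 mm → contributes +6 041 667 mm⁴
Total I = 6 041 667 mm⁴.

I_base ≈ 6.042 × 10⁶ mm⁴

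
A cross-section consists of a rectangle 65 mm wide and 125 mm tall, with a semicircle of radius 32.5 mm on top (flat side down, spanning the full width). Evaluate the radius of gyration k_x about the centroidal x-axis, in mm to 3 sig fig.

k_x ≈ 43.7 mm

Break the section into simple shapes (no overlaps), measuring from the bottom-left corner of the bounding box.
Rectangular body: 65 × 125, A = 8 125 mm², y = 62.5 mm, Ī = 10 579 427 mm⁴.
Semicircular cap: semicircle r = 32.5, A = 1659.2 mm², y = 138.79 mm, Ī = 122 452 mm⁴.
Centroid: ȳ = ΣA·y / ΣA = 75.438 mm.
Transfer each piece to the centroidal x-axis using Ī + A·d² with d = y − 75.438:
  rectangular body: d = -12.938 mm → contributes +11 939 381 mm⁴
  semicircular cap: d = 63.356 mm → contributes +6 782 250 mm⁴
Total I = 18 721 632 mm⁴.
Radius of gyration: k = √(I/A) = √(18 721 632 / 9784.2) = 43.743 mm.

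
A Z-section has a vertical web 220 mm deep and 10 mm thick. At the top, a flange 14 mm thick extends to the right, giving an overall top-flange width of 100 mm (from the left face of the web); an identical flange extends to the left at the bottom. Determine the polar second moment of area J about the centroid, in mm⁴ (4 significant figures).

J ≈ 4.367 × 10⁷ mm⁴

Decompose the section into non-overlapping parts with the origin at the bottom-left of its bounding rectangle.
Web: 10 × 220, A = 2 200 mm², y = 110 mm, Ī = 8 873 333 mm⁴.
Top flange (beyond web): 90 × 14, A = 1 260 mm², y = 213 mm, Ī = 20 580 mm⁴.
Bottom flange (beyond web): 90 × 14, A = 1 260 mm², y = 7 mm, Ī = 20 580 mm⁴.
Centroid: ȳ = ΣA·y / ΣA = 110 mm.
Transfer each piece to the centroidal x-axis using Ī + A·d² with d = y − 110:
  web: d = 0 mm → contributes +8 873 333 mm⁴
  top flange (beyond web): d = 103 mm → contributes +13 387 920 mm⁴
  bottom flange (beyond web): d = -103 mm → contributes +13 387 920 mm⁴
Total I = 35 649 173 mm⁴.
For the y-axis: x̄ = 95 mm.
Repeating about the centroidal y-axis gives I_y = 8 019 333 mm⁴.
Polar second moment: J = I_x + I_y = 43 668 507 mm⁴.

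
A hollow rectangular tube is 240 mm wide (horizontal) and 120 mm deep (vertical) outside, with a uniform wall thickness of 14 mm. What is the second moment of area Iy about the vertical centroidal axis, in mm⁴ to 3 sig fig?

Iy ≈ 6.52 × 10⁷ mm⁴

Break the section into simple shapes (no overlaps), measuring from the bottom-left corner of the bounding box.
Outer rectangle: 240 × 120, A = 28 800 mm², x = 120 mm, Ī = 138 240 000 mm⁴.
Inner void (subtracted): 212 × 92, A = 19 504 mm², x = 120 mm, Ī = 73 048 981 mm⁴.
By symmetry the centroid is at mid-width, x̄ = 120 mm.
All pieces are centred on the vertical centroidal axis, so I = ΣĪ (holes subtracted) = 65 191 019 mm⁴.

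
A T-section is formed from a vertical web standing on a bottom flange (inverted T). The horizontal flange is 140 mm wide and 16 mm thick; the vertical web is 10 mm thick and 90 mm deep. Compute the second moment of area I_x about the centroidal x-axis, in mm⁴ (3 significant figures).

I_x ≈ 2.46 × 10⁶ mm⁴

Treat the section as a set of non-overlapping primitives; coordinates are from the bounding-box lower-left.
Flange: 140 × 16, A = 2 240 mm², y = 8 mm, Ī = 47 787 mm⁴.
Web: 10 × 90, A = 900 mm², y = 61 mm, Ī = 607 500 mm⁴.
Centroid: ȳ = ΣA·y / ΣA = 23.191 mm.
Transfer each piece to the centroidal x-axis using Ī + A·d² with d = y − 23.191:
  flange: d = -15.191 mm → contributes +564 709 mm⁴
  web: d = 37.809 mm → contributes +1 894 063 mm⁴
Total I = 2 458 772 mm⁴.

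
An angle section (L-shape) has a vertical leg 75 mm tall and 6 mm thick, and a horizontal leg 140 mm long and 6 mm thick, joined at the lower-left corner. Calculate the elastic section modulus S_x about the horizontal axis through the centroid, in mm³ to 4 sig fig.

Treat the section as a set of non-overlapping primitives; coordinates are from the bounding-box lower-left.
Vertical leg: 6 × 75, A = 450 mm², y = 37.5 mm, Ī = 210 938 mm⁴.
Horizontal leg (remainder): 134 × 6, A = 804 mm², y = 3 mm, Ī = 2 412 mm⁴.
Centroid: ȳ = ΣA·y / ΣA = 15.3804 mm.
Transfer each piece to the horizontal axis through the centroid using Ī + A·d² with d = y − 15.3804:
  vertical leg: d = 22.1196 mm → contributes +431 112 mm⁴
  horizontal leg (remainder): d = -12.3804 mm → contributes +125 644 mm⁴
Total I = 556 757 mm⁴.
Extreme fibre distance c = 59.6196 mm; S = I/c = 9338.48 mm³.

S_x ≈ 9338 mm³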